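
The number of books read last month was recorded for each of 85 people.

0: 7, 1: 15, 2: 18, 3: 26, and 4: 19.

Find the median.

Cumulative frequencies: 7, 22, 40, 66, 85
n = 85, so the median is the value in position (n+1)/2 = 43.
Position 43 falls at value 3.

3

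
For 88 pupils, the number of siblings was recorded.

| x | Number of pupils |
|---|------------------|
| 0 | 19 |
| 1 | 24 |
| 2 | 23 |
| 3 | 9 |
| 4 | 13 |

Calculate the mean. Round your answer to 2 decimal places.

Values: 0, 1, 2, 3, 4
Σfx = 19×0 + 24×1 + 23×2 + 9×3 + 13×4 = 149
n = Σf = 88
Mean = 149 / 88 = 1.6932

1.69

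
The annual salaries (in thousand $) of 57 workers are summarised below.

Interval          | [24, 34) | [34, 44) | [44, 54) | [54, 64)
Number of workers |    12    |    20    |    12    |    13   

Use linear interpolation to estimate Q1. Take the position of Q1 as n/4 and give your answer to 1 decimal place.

35.1

Cumulative frequencies: 12, 32, 44, 57
n = 57; position = n/4 = 14.25.
This falls in the class [34, 44): L = 34, F = 12, f = 20, h = 10.
Lower quartile ≈ 34 + ((14.25 − 12) / 20) × 10 = 35.1250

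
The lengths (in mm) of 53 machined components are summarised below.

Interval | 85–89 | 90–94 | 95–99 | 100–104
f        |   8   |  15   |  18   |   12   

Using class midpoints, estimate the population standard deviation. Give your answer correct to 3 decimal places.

Midpoints: 87, 92, 97, 102
n = 53, Σfm = 5046, mean = 95.2075
Σfm² = 481722
Σf(m − x̄)² = Σfm² − (Σfm)²/n = 481722 − 5046²/53 = 1304.7170
Population variance = 1304.7170 / 53 = 24.6173
Standard deviation = √24.6173 = 4.9616

4.962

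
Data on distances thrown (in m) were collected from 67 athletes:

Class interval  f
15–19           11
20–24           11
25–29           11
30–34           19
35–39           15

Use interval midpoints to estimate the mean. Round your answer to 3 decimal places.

Midpoints: 17, 22, 27, 32, 37
Σfm = 11×17 + 11×22 + 11×27 + 19×32 + 15×37 = 1889
n = Σf = 67
Mean = 1889 / 67 = 28.1940

28.194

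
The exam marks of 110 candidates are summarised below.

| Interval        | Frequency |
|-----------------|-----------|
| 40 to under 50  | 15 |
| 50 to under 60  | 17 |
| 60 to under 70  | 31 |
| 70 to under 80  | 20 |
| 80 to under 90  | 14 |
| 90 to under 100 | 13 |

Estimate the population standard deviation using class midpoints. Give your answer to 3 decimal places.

Midpoints: 45, 55, 65, 75, 85, 95
n = 110, Σfm = 7550, mean = 68.6364
Σfm² = 543750
Σf(m − x̄)² = Σfm² − (Σfm)²/n = 543750 − 7550²/110 = 25545.4545
Population variance = 25545.4545 / 110 = 232.2314
Standard deviation = √232.2314 = 15.2391

15.239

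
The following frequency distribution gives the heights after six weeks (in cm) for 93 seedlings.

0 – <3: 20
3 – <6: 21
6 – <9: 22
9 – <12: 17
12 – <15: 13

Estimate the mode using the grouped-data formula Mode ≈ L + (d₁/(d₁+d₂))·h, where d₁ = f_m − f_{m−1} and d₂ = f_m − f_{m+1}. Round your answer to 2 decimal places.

6.50

Modal class: 6 – <9 (highest frequency 22).
d₁ = 22 − 21 = 1, d₂ = 22 − 17 = 5
Mode ≈ 6 + (1/(1+5)) × 3 = 6 + 0.5000 = 6.5000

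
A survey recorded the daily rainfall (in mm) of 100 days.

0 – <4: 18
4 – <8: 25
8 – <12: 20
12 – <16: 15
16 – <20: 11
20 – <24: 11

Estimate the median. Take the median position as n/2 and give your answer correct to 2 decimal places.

9.40

Cumulative frequencies: 18, 43, 63, 78, 89, 100
n = 100; position = n/2 = 50.
This falls in the class 8 – <12: L = 8, F = 43, f = 20, h = 4.
Median ≈ 8 + ((50 − 43) / 20) × 4 = 9.4000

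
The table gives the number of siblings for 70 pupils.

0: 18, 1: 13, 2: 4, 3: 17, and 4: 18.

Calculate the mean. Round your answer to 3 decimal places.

2.057

Values: 0, 1, 2, 3, 4
Σfx = 18×0 + 13×1 + 4×2 + 17×3 + 18×4 = 144
n = Σf = 70
Mean = 144 / 70 = 2.0571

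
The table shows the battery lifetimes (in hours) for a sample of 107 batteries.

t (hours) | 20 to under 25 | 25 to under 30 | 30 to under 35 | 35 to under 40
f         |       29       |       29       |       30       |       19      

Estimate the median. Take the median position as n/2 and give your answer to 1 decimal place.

Cumulative frequencies: 29, 58, 88, 107
n = 107; position = n/2 = 53.5.
This falls in the class 25 to under 30: L = 25, F = 29, f = 29, h = 5.
Median ≈ 25 + ((53.5 − 29) / 29) × 5 = 29.2241

29.2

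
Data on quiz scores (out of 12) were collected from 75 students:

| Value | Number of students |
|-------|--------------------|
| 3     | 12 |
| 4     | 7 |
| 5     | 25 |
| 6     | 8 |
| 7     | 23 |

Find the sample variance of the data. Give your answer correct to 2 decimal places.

2.00

Values: 3, 4, 5, 6, 7
n = 75, Σfx = 398, mean = 5.3067
Σfx² = 2260
Σf(x − x̄)² = Σfx² − (Σfx)²/n = 2260 − 398²/75 = 147.9467
Sample variance = 147.9467 / 74 = 1.9993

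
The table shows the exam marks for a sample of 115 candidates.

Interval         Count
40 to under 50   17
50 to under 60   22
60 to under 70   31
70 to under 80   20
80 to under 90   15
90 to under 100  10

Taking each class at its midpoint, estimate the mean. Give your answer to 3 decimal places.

Midpoints: 45, 55, 65, 75, 85, 95
Σfm = 17×45 + 22×55 + 31×65 + 20×75 + 15×85 + 10×95 = 7715
n = Σf = 115
Mean = 7715 / 115 = 67.0870

67.087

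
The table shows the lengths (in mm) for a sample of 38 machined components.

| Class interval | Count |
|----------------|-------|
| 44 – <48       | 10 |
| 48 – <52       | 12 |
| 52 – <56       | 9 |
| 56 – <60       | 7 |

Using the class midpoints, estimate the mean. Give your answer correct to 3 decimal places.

51.368

Midpoints: 46, 50, 54, 58
Σfm = 10×46 + 12×50 + 9×54 + 7×58 = 1952
n = Σf = 38
Mean = 1952 / 38 = 51.3684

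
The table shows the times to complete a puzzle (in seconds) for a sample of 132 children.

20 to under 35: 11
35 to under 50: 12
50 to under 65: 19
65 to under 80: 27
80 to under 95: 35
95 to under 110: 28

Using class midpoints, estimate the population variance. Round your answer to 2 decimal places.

Midpoints: 27.5, 42.5, 57.5, 72.5, 87.5, 102.5
n = 132, Σfm = 9795, mean = 74.2045
Σfm² = 796875
Σf(m − x̄)² = Σfm² − (Σfm)²/n = 796875 − 9795²/132 = 70041.4773
Population variance = 70041.4773 / 132 = 530.6173

530.62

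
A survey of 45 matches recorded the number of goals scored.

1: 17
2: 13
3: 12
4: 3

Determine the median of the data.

Cumulative frequencies: 17, 30, 42, 45
n = 45, so the median is the value in position (n+1)/2 = 23.
Position 23 falls at value 2.

2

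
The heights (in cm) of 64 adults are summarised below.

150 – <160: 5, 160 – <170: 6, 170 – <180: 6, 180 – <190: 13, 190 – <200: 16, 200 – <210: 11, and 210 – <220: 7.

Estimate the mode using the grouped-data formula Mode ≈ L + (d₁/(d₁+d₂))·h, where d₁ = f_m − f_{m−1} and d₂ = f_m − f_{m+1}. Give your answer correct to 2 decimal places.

193.75

Modal class: 190 – <200 (highest frequency 16).
d₁ = 16 − 13 = 3, d₂ = 16 − 11 = 5
Mode ≈ 190 + (3/(3+5)) × 10 = 190 + 3.7500 = 193.7500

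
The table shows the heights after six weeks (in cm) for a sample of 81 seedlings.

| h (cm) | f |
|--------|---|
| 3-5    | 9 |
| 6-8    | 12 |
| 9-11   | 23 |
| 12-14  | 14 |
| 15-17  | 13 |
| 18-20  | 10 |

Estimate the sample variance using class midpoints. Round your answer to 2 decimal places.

Midpoints: 4, 7, 10, 13, 16, 19
n = 81, Σfm = 930, mean = 11.4815
Σfm² = 12336
Σf(m − x̄)² = Σfm² − (Σfm)²/n = 12336 − 930²/81 = 1658.2222
Sample variance = 1658.2222 / 80 = 20.7278

20.73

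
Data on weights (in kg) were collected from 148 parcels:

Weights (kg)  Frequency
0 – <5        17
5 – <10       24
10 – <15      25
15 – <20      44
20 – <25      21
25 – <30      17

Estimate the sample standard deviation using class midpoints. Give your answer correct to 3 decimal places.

Midpoints: 2.5, 7.5, 12.5, 17.5, 22.5, 27.5
n = 148, Σfm = 2245, mean = 15.1689
Σfm² = 42325
Σf(m − x̄)² = Σfm² − (Σfm)²/n = 42325 − 2245²/148 = 8270.7770
Sample variance = 8270.7770 / 147 = 56.2638
Standard deviation = √56.2638 = 7.5009

7.501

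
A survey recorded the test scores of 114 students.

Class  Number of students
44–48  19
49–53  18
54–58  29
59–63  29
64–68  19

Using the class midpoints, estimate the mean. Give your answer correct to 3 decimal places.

56.482

Midpoints: 46, 51, 56, 61, 66
Σfm = 19×46 + 18×51 + 29×56 + 29×61 + 19×66 = 6439
n = Σf = 114
Mean = 6439 / 114 = 56.4825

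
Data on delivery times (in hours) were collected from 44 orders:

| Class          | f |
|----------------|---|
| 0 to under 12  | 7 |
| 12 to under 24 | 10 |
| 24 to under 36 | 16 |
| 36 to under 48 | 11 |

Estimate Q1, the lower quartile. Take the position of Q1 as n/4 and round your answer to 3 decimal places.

Cumulative frequencies: 7, 17, 33, 44
n = 44; position = n/4 = 11.
This falls in the class 12 to under 24: L = 12, F = 7, f = 10, h = 12.
Lower quartile ≈ 12 + ((11 − 7) / 10) × 12 = 16.8000

16.800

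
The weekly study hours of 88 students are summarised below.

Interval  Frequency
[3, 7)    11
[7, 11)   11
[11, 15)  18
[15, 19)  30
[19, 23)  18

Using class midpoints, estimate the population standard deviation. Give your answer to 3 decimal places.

Midpoints: 5, 9, 13, 17, 21
n = 88, Σfm = 1276, mean = 14.5000
Σfm² = 20816
Σf(m − x̄)² = Σfm² − (Σfm)²/n = 20816 − 1276²/88 = 2314.0000
Population variance = 2314.0000 / 88 = 26.2955
Standard deviation = √26.2955 = 5.1279

5.128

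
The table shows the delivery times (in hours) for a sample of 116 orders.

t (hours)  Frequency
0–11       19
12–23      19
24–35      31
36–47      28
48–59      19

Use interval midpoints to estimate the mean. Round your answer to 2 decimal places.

Midpoints: 5.5, 17.5, 29.5, 41.5, 53.5
Σfm = 19×5.5 + 19×17.5 + 31×29.5 + 28×41.5 + 19×53.5 = 3530
n = Σf = 116
Mean = 3530 / 116 = 30.4310

30.43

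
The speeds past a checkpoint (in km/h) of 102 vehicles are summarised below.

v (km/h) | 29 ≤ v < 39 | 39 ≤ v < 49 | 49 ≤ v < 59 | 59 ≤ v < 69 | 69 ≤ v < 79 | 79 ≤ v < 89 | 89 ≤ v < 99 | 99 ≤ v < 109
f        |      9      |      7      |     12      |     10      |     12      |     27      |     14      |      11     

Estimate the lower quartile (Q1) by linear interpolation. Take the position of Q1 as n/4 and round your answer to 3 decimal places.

56.917

Cumulative frequencies: 9, 16, 28, 38, 50, 77, 91, 102
n = 102; position = n/4 = 25.5.
This falls in the class 49 ≤ v < 59: L = 49, F = 16, f = 12, h = 10.
Lower quartile ≈ 49 + ((25.5 − 16) / 12) × 10 = 56.9167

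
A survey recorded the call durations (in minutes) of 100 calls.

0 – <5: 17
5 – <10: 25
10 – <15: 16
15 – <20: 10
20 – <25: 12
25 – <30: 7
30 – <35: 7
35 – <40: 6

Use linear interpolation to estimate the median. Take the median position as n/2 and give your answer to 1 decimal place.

Cumulative frequencies: 17, 42, 58, 68, 80, 87, 94, 100
n = 100; position = n/2 = 50.
This falls in the class 10 – <15: L = 10, F = 42, f = 16, h = 5.
Median ≈ 10 + ((50 − 42) / 16) × 5 = 12.5000

12.5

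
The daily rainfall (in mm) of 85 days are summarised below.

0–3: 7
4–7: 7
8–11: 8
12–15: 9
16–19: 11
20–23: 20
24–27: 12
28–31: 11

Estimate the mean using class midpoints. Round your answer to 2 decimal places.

17.64

Midpoints: 1.5, 5.5, 9.5, 13.5, 17.5, 21.5, 25.5, 29.5
Σfm = 7×1.5 + 7×5.5 + 8×9.5 + 9×13.5 + 11×17.5 + 20×21.5 + 12×25.5 + 11×29.5 = 1499.5
n = Σf = 85
Mean = 1499.5 / 85 = 17.6412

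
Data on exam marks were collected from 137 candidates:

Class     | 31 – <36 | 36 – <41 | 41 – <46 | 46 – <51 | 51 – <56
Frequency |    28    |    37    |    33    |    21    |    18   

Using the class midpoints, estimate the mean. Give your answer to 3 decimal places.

Midpoints: 33.5, 38.5, 43.5, 48.5, 53.5
Σfm = 28×33.5 + 37×38.5 + 33×43.5 + 21×48.5 + 18×53.5 = 5779.5
n = Σf = 137
Mean = 5779.5 / 137 = 42.1861

42.186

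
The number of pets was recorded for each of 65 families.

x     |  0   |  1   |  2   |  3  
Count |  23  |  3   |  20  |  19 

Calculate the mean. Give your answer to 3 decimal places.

1.538

Values: 0, 1, 2, 3
Σfx = 23×0 + 3×1 + 20×2 + 19×3 = 100
n = Σf = 65
Mean = 100 / 65 = 1.5385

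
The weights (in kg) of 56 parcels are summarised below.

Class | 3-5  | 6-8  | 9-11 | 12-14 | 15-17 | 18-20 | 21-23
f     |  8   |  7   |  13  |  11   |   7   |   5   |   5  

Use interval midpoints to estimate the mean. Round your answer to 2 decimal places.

11.98

Midpoints: 4, 7, 10, 13, 16, 19, 22
Σfm = 8×4 + 7×7 + 13×10 + 11×13 + 7×16 + 5×19 + 5×22 = 671
n = Σf = 56
Mean = 671 / 56 = 11.9821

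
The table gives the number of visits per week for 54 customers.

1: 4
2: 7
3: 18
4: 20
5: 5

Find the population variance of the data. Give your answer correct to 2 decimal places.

1.09

Values: 1, 2, 3, 4, 5
n = 54, Σfx = 177, mean = 3.2778
Σfx² = 639
Σf(x − x̄)² = Σfx² − (Σfx)²/n = 639 − 177²/54 = 58.8333
Population variance = 58.8333 / 54 = 1.0895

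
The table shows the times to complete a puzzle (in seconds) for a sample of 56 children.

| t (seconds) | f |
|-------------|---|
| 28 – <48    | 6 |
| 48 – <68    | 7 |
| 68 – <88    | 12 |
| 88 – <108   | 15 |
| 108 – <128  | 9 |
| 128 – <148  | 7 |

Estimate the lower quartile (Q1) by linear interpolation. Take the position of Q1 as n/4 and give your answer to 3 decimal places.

69.667

Cumulative frequencies: 6, 13, 25, 40, 49, 56
n = 56; position = n/4 = 14.
This falls in the class 68 – <88: L = 68, F = 13, f = 12, h = 20.
Lower quartile ≈ 68 + ((14 − 13) / 12) × 20 = 69.6667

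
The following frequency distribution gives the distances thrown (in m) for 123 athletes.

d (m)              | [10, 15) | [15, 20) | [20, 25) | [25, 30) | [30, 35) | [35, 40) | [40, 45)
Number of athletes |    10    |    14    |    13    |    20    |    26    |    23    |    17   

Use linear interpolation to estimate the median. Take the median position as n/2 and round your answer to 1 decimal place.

Cumulative frequencies: 10, 24, 37, 57, 83, 106, 123
n = 123; position = n/2 = 61.5.
This falls in the class [30, 35): L = 30, F = 57, f = 26, h = 5.
Median ≈ 30 + ((61.5 − 57) / 26) × 5 = 30.8654

30.9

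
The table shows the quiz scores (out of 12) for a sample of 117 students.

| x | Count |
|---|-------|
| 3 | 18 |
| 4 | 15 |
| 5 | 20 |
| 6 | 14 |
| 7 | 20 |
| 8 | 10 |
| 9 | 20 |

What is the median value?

Cumulative frequencies: 18, 33, 53, 67, 87, 97, 117
n = 117, so the median is the value in position (n+1)/2 = 59.
Position 59 falls at value 6.

6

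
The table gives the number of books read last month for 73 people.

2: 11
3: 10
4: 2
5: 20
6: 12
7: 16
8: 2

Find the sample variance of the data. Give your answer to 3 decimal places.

3.259

Values: 2, 3, 4, 5, 6, 7, 8
n = 73, Σfx = 360, mean = 4.9315
Σfx² = 2010
Σf(x − x̄)² = Σfx² − (Σfx)²/n = 2010 − 360²/73 = 234.6575
Sample variance = 234.6575 / 72 = 3.2591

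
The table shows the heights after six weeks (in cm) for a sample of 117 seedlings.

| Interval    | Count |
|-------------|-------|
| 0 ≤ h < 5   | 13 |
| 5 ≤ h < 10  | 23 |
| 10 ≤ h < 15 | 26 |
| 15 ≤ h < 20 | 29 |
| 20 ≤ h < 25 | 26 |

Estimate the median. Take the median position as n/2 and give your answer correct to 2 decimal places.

Cumulative frequencies: 13, 36, 62, 91, 117
n = 117; position = n/2 = 58.5.
This falls in the class 10 ≤ h < 15: L = 10, F = 36, f = 26, h = 5.
Median ≈ 10 + ((58.5 − 36) / 26) × 5 = 14.3269

14.33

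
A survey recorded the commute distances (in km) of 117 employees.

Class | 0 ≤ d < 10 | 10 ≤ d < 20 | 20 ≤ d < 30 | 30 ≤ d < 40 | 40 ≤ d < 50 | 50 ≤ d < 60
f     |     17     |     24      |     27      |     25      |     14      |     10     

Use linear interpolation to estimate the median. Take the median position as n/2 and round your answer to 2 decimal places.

26.48

Cumulative frequencies: 17, 41, 68, 93, 107, 117
n = 117; position = n/2 = 58.5.
This falls in the class 20 ≤ d < 30: L = 20, F = 41, f = 27, h = 10.
Median ≈ 20 + ((58.5 − 41) / 27) × 10 = 26.4815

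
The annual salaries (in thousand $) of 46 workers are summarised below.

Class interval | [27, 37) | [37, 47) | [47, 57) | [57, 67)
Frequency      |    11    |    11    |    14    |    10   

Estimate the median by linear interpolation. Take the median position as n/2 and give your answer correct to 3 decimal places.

Cumulative frequencies: 11, 22, 36, 46
n = 46; position = n/2 = 23.
This falls in the class [47, 57): L = 47, F = 22, f = 14, h = 10.
Median ≈ 47 + ((23 − 22) / 14) × 10 = 47.7143

47.714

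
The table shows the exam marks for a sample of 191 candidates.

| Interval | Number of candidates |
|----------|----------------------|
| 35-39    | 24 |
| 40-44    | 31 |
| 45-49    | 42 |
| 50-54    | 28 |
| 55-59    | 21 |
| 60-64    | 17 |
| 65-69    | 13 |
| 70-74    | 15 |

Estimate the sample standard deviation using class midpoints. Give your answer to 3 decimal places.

10.422

Midpoints: 37, 42, 47, 52, 57, 62, 67, 72
n = 191, Σfm = 9822, mean = 51.4241
Σfm² = 525724
Σf(m − x̄)² = Σfm² − (Σfm)²/n = 525724 − 9822²/191 = 20636.6492
Sample variance = 20636.6492 / 190 = 108.6139
Standard deviation = √108.6139 = 10.4218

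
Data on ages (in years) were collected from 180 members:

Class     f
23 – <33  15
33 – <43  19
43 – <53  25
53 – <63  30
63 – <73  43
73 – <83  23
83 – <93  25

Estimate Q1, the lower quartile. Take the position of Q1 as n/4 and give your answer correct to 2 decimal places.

Cumulative frequencies: 15, 34, 59, 89, 132, 155, 180
n = 180; position = n/4 = 45.
This falls in the class 43 – <53: L = 43, F = 34, f = 25, h = 10.
Lower quartile ≈ 43 + ((45 − 34) / 25) × 10 = 47.4000

47.40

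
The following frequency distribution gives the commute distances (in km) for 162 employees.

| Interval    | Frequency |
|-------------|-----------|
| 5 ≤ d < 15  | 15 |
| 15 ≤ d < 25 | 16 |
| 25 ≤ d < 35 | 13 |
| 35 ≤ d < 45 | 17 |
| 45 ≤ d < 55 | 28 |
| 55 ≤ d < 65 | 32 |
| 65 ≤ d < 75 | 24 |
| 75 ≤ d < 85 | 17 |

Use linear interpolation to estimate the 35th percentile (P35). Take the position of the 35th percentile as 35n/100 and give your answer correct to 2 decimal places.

42.47

Cumulative frequencies: 15, 31, 44, 61, 89, 121, 145, 162
n = 162; position = 35n/100 = 56.7.
This falls in the class 35 ≤ d < 45: L = 35, F = 44, f = 17, h = 10.
35th percentile ≈ 35 + ((56.7 − 44) / 17) × 10 = 42.4706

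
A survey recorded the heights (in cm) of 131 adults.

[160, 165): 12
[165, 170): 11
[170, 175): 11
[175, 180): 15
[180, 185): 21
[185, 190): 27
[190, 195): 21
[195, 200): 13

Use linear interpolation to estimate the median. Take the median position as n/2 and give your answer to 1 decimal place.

Cumulative frequencies: 12, 23, 34, 49, 70, 97, 118, 131
n = 131; position = n/2 = 65.5.
This falls in the class [180, 185): L = 180, F = 49, f = 21, h = 5.
Median ≈ 180 + ((65.5 − 49) / 21) × 5 = 183.9286

183.9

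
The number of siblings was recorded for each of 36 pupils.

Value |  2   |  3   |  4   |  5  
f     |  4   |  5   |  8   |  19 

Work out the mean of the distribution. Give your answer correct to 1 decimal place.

Values: 2, 3, 4, 5
Σfx = 4×2 + 5×3 + 8×4 + 19×5 = 150
n = Σf = 36
Mean = 150 / 36 = 4.1667

4.2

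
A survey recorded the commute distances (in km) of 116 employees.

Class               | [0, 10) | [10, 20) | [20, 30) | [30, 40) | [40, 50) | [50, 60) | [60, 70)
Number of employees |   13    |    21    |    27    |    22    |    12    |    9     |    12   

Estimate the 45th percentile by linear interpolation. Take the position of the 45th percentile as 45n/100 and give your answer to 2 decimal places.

Cumulative frequencies: 13, 34, 61, 83, 95, 104, 116
n = 116; position = 45n/100 = 52.2.
This falls in the class [20, 30): L = 20, F = 34, f = 27, h = 10.
45th percentile ≈ 20 + ((52.2 − 34) / 27) × 10 = 26.7407

26.74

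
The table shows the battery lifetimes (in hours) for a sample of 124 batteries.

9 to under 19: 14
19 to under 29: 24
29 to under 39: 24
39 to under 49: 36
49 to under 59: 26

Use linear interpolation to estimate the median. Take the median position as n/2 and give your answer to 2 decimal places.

39.00

Cumulative frequencies: 14, 38, 62, 98, 124
n = 124; position = n/2 = 62.
This falls in the class 29 to under 39: L = 29, F = 38, f = 24, h = 10.
Median ≈ 29 + ((62 − 38) / 24) × 10 = 39.0000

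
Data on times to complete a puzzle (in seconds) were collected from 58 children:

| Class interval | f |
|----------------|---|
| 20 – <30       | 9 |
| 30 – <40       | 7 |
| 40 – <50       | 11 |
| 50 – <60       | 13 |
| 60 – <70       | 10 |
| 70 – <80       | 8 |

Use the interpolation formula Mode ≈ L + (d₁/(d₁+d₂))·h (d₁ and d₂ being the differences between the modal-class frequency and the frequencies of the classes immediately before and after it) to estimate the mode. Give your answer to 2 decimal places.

Modal class: 50 – <60 (highest frequency 13).
d₁ = 13 − 11 = 2, d₂ = 13 − 10 = 3
Mode ≈ 50 + (2/(2+3)) × 10 = 50 + 4.0000 = 54.0000

54.00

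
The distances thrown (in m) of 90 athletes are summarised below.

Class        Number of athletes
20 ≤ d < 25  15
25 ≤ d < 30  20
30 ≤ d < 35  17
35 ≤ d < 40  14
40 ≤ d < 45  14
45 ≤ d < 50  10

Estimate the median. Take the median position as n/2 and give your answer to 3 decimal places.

Cumulative frequencies: 15, 35, 52, 66, 80, 90
n = 90; position = n/2 = 45.
This falls in the class 30 ≤ d < 35: L = 30, F = 35, f = 17, h = 5.
Median ≈ 30 + ((45 − 35) / 17) × 5 = 32.9412

32.941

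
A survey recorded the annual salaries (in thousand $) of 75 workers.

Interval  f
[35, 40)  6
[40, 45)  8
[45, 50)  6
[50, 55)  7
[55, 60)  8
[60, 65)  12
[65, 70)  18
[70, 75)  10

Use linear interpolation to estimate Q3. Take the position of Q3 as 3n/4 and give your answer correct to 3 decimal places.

67.569

Cumulative frequencies: 6, 14, 20, 27, 35, 47, 65, 75
n = 75; position = 3n/4 = 56.25.
This falls in the class [65, 70): L = 65, F = 47, f = 18, h = 5.
Upper quartile ≈ 65 + ((56.25 − 47) / 18) × 5 = 67.5694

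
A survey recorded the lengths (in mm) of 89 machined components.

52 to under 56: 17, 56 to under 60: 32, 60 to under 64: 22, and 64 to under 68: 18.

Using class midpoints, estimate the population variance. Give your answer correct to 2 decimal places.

Midpoints: 54, 58, 62, 66
n = 89, Σfm = 5326, mean = 59.8427
Σfm² = 320196
Σf(m − x̄)² = Σfm² − (Σfm)²/n = 320196 − 5326²/89 = 1473.7978
Population variance = 1473.7978 / 89 = 16.5595

16.56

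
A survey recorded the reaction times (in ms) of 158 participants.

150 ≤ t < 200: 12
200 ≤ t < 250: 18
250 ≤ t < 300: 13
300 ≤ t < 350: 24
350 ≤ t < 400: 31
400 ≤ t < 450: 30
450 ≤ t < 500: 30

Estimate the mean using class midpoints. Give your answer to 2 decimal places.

Midpoints: 175, 225, 275, 325, 375, 425, 475
Σfm = 12×175 + 18×225 + 13×275 + 24×325 + 31×375 + 30×425 + 30×475 = 56150
n = Σf = 158
Mean = 56150 / 158 = 355.3797

355.38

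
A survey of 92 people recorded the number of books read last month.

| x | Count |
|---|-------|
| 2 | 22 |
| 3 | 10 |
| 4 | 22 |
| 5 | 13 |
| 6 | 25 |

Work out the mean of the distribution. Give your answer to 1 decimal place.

Values: 2, 3, 4, 5, 6
Σfx = 22×2 + 10×3 + 22×4 + 13×5 + 25×6 = 377
n = Σf = 92
Mean = 377 / 92 = 4.0978

4.1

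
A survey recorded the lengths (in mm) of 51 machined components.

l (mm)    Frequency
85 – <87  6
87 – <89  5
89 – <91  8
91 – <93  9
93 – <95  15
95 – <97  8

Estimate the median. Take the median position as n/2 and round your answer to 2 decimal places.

92.44

Cumulative frequencies: 6, 11, 19, 28, 43, 51
n = 51; position = n/2 = 25.5.
This falls in the class 91 – <93: L = 91, F = 19, f = 9, h = 2.
Median ≈ 91 + ((25.5 − 19) / 9) × 2 = 92.4444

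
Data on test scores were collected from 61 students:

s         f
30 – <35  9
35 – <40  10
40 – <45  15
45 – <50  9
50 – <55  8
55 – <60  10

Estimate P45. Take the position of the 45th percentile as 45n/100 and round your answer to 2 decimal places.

42.82

Cumulative frequencies: 9, 19, 34, 43, 51, 61
n = 61; position = 45n/100 = 27.45.
This falls in the class 40 – <45: L = 40, F = 19, f = 15, h = 5.
45th percentile ≈ 40 + ((27.45 − 19) / 15) × 5 = 42.8167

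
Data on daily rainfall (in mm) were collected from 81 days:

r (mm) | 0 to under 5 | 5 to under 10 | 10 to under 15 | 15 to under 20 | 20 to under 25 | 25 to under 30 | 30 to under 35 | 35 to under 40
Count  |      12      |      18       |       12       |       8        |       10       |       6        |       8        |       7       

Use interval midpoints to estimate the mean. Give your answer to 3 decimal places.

16.883

Midpoints: 2.5, 7.5, 12.5, 17.5, 22.5, 27.5, 32.5, 37.5
Σfm = 12×2.5 + 18×7.5 + 12×12.5 + 8×17.5 + 10×22.5 + 6×27.5 + 8×32.5 + 7×37.5 = 1367.5
n = Σf = 81
Mean = 1367.5 / 81 = 16.8827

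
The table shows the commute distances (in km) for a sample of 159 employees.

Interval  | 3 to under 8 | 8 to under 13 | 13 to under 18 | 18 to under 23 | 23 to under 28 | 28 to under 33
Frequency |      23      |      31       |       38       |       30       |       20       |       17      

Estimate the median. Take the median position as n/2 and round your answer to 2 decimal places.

Cumulative frequencies: 23, 54, 92, 122, 142, 159
n = 159; position = n/2 = 79.5.
This falls in the class 13 to under 18: L = 13, F = 54, f = 38, h = 5.
Median ≈ 13 + ((79.5 − 54) / 38) × 5 = 16.3553

16.36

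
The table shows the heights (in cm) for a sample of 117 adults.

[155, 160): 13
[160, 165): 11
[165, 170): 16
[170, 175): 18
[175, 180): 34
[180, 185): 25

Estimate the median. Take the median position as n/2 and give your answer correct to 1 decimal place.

Cumulative frequencies: 13, 24, 40, 58, 92, 117
n = 117; position = n/2 = 58.5.
This falls in the class [175, 180): L = 175, F = 58, f = 34, h = 5.
Median ≈ 175 + ((58.5 − 58) / 34) × 5 = 175.0735

175.1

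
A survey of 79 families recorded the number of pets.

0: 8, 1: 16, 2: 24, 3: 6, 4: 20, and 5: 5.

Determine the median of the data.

2

Cumulative frequencies: 8, 24, 48, 54, 74, 79
n = 79, so the median is the value in position (n+1)/2 = 40.
Position 40 falls at value 2.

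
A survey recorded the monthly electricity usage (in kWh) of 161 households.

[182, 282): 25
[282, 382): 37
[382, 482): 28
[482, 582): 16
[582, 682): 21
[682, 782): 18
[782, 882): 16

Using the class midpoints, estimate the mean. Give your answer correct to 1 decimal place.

487.3

Midpoints: 232, 332, 432, 532, 632, 732, 832
Σfm = 25×232 + 37×332 + 28×432 + 16×532 + 21×632 + 18×732 + 16×832 = 78452
n = Σf = 161
Mean = 78452 / 161 = 487.2795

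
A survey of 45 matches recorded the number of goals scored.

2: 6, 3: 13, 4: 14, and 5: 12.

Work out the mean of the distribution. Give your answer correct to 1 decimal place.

3.7

Values: 2, 3, 4, 5
Σfx = 6×2 + 13×3 + 14×4 + 12×5 = 167
n = Σf = 45
Mean = 167 / 45 = 3.7111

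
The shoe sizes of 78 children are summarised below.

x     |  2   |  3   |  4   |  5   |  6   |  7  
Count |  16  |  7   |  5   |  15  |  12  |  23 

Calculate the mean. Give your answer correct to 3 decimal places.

Values: 2, 3, 4, 5, 6, 7
Σfx = 16×2 + 7×3 + 5×4 + 15×5 + 12×6 + 23×7 = 381
n = Σf = 78
Mean = 381 / 78 = 4.8846

4.885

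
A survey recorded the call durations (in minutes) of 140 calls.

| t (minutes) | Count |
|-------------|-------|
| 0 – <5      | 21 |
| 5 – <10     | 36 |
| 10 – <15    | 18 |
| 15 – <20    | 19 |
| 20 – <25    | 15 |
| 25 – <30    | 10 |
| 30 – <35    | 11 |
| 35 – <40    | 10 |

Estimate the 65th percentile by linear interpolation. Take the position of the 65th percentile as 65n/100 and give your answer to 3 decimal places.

19.211

Cumulative frequencies: 21, 57, 75, 94, 109, 119, 130, 140
n = 140; position = 65n/100 = 91.
This falls in the class 15 – <20: L = 15, F = 75, f = 19, h = 5.
65th percentile ≈ 15 + ((91 − 75) / 19) × 5 = 19.2105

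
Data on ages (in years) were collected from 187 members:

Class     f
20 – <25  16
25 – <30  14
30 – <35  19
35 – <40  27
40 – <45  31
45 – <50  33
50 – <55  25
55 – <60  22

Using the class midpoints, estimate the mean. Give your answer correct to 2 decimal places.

41.91

Midpoints: 22.5, 27.5, 32.5, 37.5, 42.5, 47.5, 52.5, 57.5
Σfm = 16×22.5 + 14×27.5 + 19×32.5 + 27×37.5 + 31×42.5 + 33×47.5 + 25×52.5 + 22×57.5 = 7837.5
n = Σf = 187
Mean = 7837.5 / 187 = 41.9118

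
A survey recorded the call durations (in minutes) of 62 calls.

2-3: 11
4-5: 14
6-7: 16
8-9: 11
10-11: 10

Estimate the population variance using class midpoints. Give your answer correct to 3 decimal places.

Midpoints: 2.5, 4.5, 6.5, 8.5, 10.5
n = 62, Σfm = 393, mean = 6.3387
Σfm² = 2925.5
Σf(m − x̄)² = Σfm² − (Σfm)²/n = 2925.5 − 393²/62 = 434.3871
Population variance = 434.3871 / 62 = 7.0062

7.006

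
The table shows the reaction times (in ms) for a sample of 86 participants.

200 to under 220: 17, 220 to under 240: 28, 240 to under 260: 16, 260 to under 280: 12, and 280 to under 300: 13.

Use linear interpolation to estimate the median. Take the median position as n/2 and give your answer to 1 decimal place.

Cumulative frequencies: 17, 45, 61, 73, 86
n = 86; position = n/2 = 43.
This falls in the class 220 to under 240: L = 220, F = 17, f = 28, h = 20.
Median ≈ 220 + ((43 − 17) / 28) × 20 = 238.5714

238.6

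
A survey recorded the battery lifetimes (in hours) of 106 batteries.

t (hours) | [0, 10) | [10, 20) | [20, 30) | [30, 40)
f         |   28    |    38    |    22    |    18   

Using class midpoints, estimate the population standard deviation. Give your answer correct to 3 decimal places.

10.348

Midpoints: 5, 15, 25, 35
n = 106, Σfm = 1890, mean = 17.8302
Σfm² = 45050
Σf(m − x̄)² = Σfm² − (Σfm)²/n = 45050 − 1890²/106 = 11350.9434
Population variance = 11350.9434 / 106 = 107.0844
Standard deviation = √107.0844 = 10.3482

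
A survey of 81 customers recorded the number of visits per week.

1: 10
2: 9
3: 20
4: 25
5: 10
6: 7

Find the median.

4

Cumulative frequencies: 10, 19, 39, 64, 74, 81
n = 81, so the median is the value in position (n+1)/2 = 41.
Position 41 falls at value 4.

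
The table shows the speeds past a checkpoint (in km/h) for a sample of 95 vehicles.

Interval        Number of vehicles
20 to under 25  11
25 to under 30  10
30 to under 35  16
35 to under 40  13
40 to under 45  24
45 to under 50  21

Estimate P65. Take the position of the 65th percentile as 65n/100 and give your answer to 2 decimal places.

Cumulative frequencies: 11, 21, 37, 50, 74, 95
n = 95; position = 65n/100 = 61.75.
This falls in the class 40 to under 45: L = 40, F = 50, f = 24, h = 5.
65th percentile ≈ 40 + ((61.75 − 50) / 24) × 5 = 42.4479

42.45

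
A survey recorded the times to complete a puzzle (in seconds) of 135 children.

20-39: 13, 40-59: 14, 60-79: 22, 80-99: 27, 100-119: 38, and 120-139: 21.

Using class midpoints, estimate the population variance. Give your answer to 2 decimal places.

937.48

Midpoints: 29.5, 49.5, 69.5, 89.5, 109.5, 129.5
n = 135, Σfm = 11902.5, mean = 88.1667
Σfm² = 1175963.75
Σf(m − x̄)² = Σfm² − (Σfm)²/n = 1175963.75 − 11902.5²/135 = 126560.0000
Population variance = 126560.0000 / 135 = 937.4815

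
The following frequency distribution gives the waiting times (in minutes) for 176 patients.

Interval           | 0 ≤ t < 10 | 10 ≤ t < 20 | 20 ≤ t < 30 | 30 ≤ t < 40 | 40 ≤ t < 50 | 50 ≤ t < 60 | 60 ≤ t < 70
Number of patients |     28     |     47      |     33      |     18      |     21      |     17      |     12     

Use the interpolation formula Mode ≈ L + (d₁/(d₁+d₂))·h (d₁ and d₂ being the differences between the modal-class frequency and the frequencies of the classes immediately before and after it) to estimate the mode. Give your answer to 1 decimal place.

15.8

Modal class: 10 ≤ t < 20 (highest frequency 47).
d₁ = 47 − 28 = 19, d₂ = 47 − 33 = 14
Mode ≈ 10 + (19/(19+14)) × 10 = 10 + 5.7576 = 15.7576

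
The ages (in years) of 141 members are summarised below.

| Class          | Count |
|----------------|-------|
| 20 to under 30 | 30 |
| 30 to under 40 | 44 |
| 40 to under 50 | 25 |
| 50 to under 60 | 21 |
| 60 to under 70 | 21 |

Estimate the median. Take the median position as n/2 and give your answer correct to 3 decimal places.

39.205

Cumulative frequencies: 30, 74, 99, 120, 141
n = 141; position = n/2 = 70.5.
This falls in the class 30 to under 40: L = 30, F = 30, f = 44, h = 10.
Median ≈ 30 + ((70.5 − 30) / 44) × 10 = 39.2045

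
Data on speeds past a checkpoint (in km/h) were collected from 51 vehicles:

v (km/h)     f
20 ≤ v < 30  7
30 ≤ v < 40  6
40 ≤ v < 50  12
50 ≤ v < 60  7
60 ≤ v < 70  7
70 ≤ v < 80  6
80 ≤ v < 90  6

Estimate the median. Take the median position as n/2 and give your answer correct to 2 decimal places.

Cumulative frequencies: 7, 13, 25, 32, 39, 45, 51
n = 51; position = n/2 = 25.5.
This falls in the class 50 ≤ v < 60: L = 50, F = 25, f = 7, h = 10.
Median ≈ 50 + ((25.5 − 25) / 7) × 10 = 50.7143

50.71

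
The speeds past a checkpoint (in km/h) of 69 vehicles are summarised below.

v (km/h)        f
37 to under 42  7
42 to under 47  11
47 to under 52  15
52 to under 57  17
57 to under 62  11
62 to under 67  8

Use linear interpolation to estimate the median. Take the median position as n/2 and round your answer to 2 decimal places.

Cumulative frequencies: 7, 18, 33, 50, 61, 69
n = 69; position = n/2 = 34.5.
This falls in the class 52 to under 57: L = 52, F = 33, f = 17, h = 5.
Median ≈ 52 + ((34.5 − 33) / 17) × 5 = 52.4412

52.44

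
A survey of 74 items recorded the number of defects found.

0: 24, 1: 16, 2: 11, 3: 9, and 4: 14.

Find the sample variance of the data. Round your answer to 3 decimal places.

2.290

Values: 0, 1, 2, 3, 4
n = 74, Σfx = 121, mean = 1.6351
Σfx² = 365
Σf(x − x̄)² = Σfx² − (Σfx)²/n = 365 − 121²/74 = 167.1486
Sample variance = 167.1486 / 73 = 2.2897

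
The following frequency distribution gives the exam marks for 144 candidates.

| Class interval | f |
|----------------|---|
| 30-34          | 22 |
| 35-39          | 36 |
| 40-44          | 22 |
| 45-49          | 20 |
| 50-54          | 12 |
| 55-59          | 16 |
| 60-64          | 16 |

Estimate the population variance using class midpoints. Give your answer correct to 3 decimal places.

Midpoints: 32, 37, 42, 47, 52, 57, 62
n = 144, Σfm = 6428, mean = 44.6389
Σfm² = 300736
Σf(m − x̄)² = Σfm² − (Σfm)²/n = 300736 − 6428²/144 = 13797.2222
Population variance = 13797.2222 / 144 = 95.8140

95.814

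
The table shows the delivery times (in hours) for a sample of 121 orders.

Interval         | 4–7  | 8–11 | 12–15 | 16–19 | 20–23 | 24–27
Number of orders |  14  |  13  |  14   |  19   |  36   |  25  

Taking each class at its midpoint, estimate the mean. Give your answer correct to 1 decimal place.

Midpoints: 5.5, 9.5, 13.5, 17.5, 21.5, 25.5
Σfm = 14×5.5 + 13×9.5 + 14×13.5 + 19×17.5 + 36×21.5 + 25×25.5 = 2133.5
n = Σf = 121
Mean = 2133.5 / 121 = 17.6322

17.6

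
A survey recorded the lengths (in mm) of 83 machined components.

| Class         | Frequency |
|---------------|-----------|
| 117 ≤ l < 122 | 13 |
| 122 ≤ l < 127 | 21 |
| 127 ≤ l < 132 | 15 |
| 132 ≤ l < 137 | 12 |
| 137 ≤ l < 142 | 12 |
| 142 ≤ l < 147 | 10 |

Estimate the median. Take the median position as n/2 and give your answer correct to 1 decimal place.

Cumulative frequencies: 13, 34, 49, 61, 73, 83
n = 83; position = n/2 = 41.5.
This falls in the class 127 ≤ l < 132: L = 127, F = 34, f = 15, h = 5.
Median ≈ 127 + ((41.5 − 34) / 15) × 5 = 129.5000

129.5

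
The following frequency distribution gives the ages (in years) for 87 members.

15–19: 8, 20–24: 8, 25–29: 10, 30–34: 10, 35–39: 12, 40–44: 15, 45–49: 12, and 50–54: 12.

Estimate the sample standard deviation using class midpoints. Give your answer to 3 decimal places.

11.044

Midpoints: 17, 22, 27, 32, 37, 42, 47, 52
n = 87, Σfm = 3164, mean = 36.3678
Σfm² = 125558
Σf(m − x̄)² = Σfm² − (Σfm)²/n = 125558 − 3164²/87 = 10490.2299
Sample variance = 10490.2299 / 86 = 121.9794
Standard deviation = √121.9794 = 11.0444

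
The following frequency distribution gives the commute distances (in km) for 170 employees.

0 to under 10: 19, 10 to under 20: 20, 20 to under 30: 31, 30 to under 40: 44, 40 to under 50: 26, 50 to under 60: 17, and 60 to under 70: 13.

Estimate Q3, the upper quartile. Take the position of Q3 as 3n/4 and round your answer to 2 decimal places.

45.19

Cumulative frequencies: 19, 39, 70, 114, 140, 157, 170
n = 170; position = 3n/4 = 127.5.
This falls in the class 40 to under 50: L = 40, F = 114, f = 26, h = 10.
Upper quartile ≈ 40 + ((127.5 − 114) / 26) × 10 = 45.1923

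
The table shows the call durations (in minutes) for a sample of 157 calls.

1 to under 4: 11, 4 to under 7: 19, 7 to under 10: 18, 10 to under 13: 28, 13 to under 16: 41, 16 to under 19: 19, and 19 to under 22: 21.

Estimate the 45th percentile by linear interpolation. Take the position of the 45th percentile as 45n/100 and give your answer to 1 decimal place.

12.4

Cumulative frequencies: 11, 30, 48, 76, 117, 136, 157
n = 157; position = 45n/100 = 70.65.
This falls in the class 10 to under 13: L = 10, F = 48, f = 28, h = 3.
45th percentile ≈ 10 + ((70.65 − 48) / 28) × 3 = 12.4268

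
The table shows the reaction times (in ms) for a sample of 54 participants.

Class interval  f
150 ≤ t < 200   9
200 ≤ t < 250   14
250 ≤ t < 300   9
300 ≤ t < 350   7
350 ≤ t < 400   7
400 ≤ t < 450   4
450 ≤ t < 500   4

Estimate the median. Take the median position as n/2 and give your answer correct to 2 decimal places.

272.22

Cumulative frequencies: 9, 23, 32, 39, 46, 50, 54
n = 54; position = n/2 = 27.
This falls in the class 250 ≤ t < 300: L = 250, F = 23, f = 9, h = 50.
Median ≈ 250 + ((27 − 23) / 9) × 50 = 272.2222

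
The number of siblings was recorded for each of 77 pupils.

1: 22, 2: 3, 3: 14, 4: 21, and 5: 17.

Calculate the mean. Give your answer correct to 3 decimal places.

3.104

Values: 1, 2, 3, 4, 5
Σfx = 22×1 + 3×2 + 14×3 + 21×4 + 17×5 = 239
n = Σf = 77
Mean = 239 / 77 = 3.1039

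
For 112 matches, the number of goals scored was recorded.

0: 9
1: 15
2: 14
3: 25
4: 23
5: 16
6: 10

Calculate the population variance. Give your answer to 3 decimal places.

2.949

Values: 0, 1, 2, 3, 4, 5, 6
n = 112, Σfx = 350, mean = 3.1250
Σfx² = 1424
Σf(x − x̄)² = Σfx² − (Σfx)²/n = 1424 − 350²/112 = 330.2500
Population variance = 330.2500 / 112 = 2.9487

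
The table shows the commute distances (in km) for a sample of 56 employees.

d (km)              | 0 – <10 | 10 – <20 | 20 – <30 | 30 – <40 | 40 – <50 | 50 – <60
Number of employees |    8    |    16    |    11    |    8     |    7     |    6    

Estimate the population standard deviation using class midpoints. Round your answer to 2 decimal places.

Midpoints: 5, 15, 25, 35, 45, 55
n = 56, Σfm = 1480, mean = 26.4286
Σfm² = 52800
Σf(m − x̄)² = Σfm² − (Σfm)²/n = 52800 − 1480²/56 = 13685.7143
Population variance = 13685.7143 / 56 = 244.3878
Standard deviation = √244.3878 = 15.6329

15.63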